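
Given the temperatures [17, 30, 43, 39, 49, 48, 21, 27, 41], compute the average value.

35

Step 1: Sum all values: 17 + 30 + 43 + 39 + 49 + 48 + 21 + 27 + 41 = 315
Step 2: Count the number of values: n = 9
Step 3: Mean = sum / n = 315 / 9 = 35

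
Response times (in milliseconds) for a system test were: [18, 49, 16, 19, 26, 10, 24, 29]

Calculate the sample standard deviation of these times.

11.8012

Step 1: Compute the mean: 23.875
Step 2: Sum of squared deviations from the mean: 974.875
Step 3: Sample variance = 974.875 / 7 = 139.2679
Step 4: Standard deviation = sqrt(139.2679) = 11.8012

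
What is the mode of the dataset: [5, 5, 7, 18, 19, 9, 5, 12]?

5

Step 1: Count the frequency of each value:
  5: appears 3 time(s)
  7: appears 1 time(s)
  9: appears 1 time(s)
  12: appears 1 time(s)
  18: appears 1 time(s)
  19: appears 1 time(s)
Step 2: The value 5 appears most frequently (3 times).
Step 3: Mode = 5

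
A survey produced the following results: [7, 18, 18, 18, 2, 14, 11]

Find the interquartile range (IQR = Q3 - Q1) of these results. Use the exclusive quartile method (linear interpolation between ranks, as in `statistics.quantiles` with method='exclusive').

11

Step 1: Sort the data: [2, 7, 11, 14, 18, 18, 18]
Step 2: n = 7
Step 3: Using the exclusive quartile method:
  Q1 = 7
  Q2 (median) = 14
  Q3 = 18
  IQR = Q3 - Q1 = 18 - 7 = 11
Step 4: IQR = 11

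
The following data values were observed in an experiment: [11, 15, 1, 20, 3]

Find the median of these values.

11

Step 1: Sort the data in ascending order: [1, 3, 11, 15, 20]
Step 2: The number of values is n = 5.
Step 3: Since n is odd, the median is the middle value at position 3: 11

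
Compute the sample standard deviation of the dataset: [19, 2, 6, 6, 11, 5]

6.047

Step 1: Compute the mean: 8.1667
Step 2: Sum of squared deviations from the mean: 182.8333
Step 3: Sample variance = 182.8333 / 5 = 36.5667
Step 4: Standard deviation = sqrt(36.5667) = 6.047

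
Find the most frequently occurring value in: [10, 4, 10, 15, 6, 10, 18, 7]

10

Step 1: Count the frequency of each value:
  4: appears 1 time(s)
  6: appears 1 time(s)
  7: appears 1 time(s)
  10: appears 3 time(s)
  15: appears 1 time(s)
  18: appears 1 time(s)
Step 2: The value 10 appears most frequently (3 times).
Step 3: Mode = 10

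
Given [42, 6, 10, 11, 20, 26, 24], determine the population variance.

130.4082

Step 1: Compute the mean: (42 + 6 + 10 + 11 + 20 + 26 + 24) / 7 = 19.8571
Step 2: Compute squared deviations from the mean:
  (42 - 19.8571)^2 = 490.3061
  (6 - 19.8571)^2 = 192.0204
  (10 - 19.8571)^2 = 97.1633
  (11 - 19.8571)^2 = 78.449
  (20 - 19.8571)^2 = 0.0204
  (26 - 19.8571)^2 = 37.7347
  (24 - 19.8571)^2 = 17.1633
Step 3: Sum of squared deviations = 912.8571
Step 4: Population variance = 912.8571 / 7 = 130.4082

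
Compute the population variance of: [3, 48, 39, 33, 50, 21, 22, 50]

250.4375

Step 1: Compute the mean: (3 + 48 + 39 + 33 + 50 + 21 + 22 + 50) / 8 = 33.25
Step 2: Compute squared deviations from the mean:
  (3 - 33.25)^2 = 915.0625
  (48 - 33.25)^2 = 217.5625
  (39 - 33.25)^2 = 33.0625
  (33 - 33.25)^2 = 0.0625
  (50 - 33.25)^2 = 280.5625
  (21 - 33.25)^2 = 150.0625
  (22 - 33.25)^2 = 126.5625
  (50 - 33.25)^2 = 280.5625
Step 3: Sum of squared deviations = 2003.5
Step 4: Population variance = 2003.5 / 8 = 250.4375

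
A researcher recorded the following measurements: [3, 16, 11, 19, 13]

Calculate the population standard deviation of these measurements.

5.4259

Step 1: Compute the mean: 12.4
Step 2: Sum of squared deviations from the mean: 147.2
Step 3: Population variance = 147.2 / 5 = 29.44
Step 4: Standard deviation = sqrt(29.44) = 5.4259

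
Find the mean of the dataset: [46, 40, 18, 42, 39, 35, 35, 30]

35.625

Step 1: Sum all values: 46 + 40 + 18 + 42 + 39 + 35 + 35 + 30 = 285
Step 2: Count the number of values: n = 8
Step 3: Mean = sum / n = 285 / 8 = 35.625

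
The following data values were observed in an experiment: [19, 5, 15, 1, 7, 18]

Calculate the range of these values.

18

Step 1: Identify the maximum value: max = 19
Step 2: Identify the minimum value: min = 1
Step 3: Range = max - min = 19 - 1 = 18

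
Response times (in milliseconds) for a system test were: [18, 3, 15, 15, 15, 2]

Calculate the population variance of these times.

40.2222

Step 1: Compute the mean: (18 + 3 + 15 + 15 + 15 + 2) / 6 = 11.3333
Step 2: Compute squared deviations from the mean:
  (18 - 11.3333)^2 = 44.4444
  (3 - 11.3333)^2 = 69.4444
  (15 - 11.3333)^2 = 13.4444
  (15 - 11.3333)^2 = 13.4444
  (15 - 11.3333)^2 = 13.4444
  (2 - 11.3333)^2 = 87.1111
Step 3: Sum of squared deviations = 241.3333
Step 4: Population variance = 241.3333 / 6 = 40.2222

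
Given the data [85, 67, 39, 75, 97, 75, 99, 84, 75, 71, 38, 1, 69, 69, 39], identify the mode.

75

Step 1: Count the frequency of each value:
  1: appears 1 time(s)
  38: appears 1 time(s)
  39: appears 2 time(s)
  67: appears 1 time(s)
  69: appears 2 time(s)
  71: appears 1 time(s)
  75: appears 3 time(s)
  84: appears 1 time(s)
  85: appears 1 time(s)
  97: appears 1 time(s)
  99: appears 1 time(s)
Step 2: The value 75 appears most frequently (3 times).
Step 3: Mode = 75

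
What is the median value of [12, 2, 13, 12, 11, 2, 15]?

12

Step 1: Sort the data in ascending order: [2, 2, 11, 12, 12, 13, 15]
Step 2: The number of values is n = 7.
Step 3: Since n is odd, the median is the middle value at position 4: 12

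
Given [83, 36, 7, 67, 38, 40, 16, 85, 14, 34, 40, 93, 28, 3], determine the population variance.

805.7755

Step 1: Compute the mean: (83 + 36 + 7 + 67 + 38 + 40 + 16 + 85 + 14 + 34 + 40 + 93 + 28 + 3) / 14 = 41.7143
Step 2: Compute squared deviations from the mean:
  (83 - 41.7143)^2 = 1704.5102
  (36 - 41.7143)^2 = 32.6531
  (7 - 41.7143)^2 = 1205.0816
  (67 - 41.7143)^2 = 639.3673
  (38 - 41.7143)^2 = 13.7959
  (40 - 41.7143)^2 = 2.9388
  (16 - 41.7143)^2 = 661.2245
  (85 - 41.7143)^2 = 1873.6531
  (14 - 41.7143)^2 = 768.0816
  (34 - 41.7143)^2 = 59.5102
  (40 - 41.7143)^2 = 2.9388
  (93 - 41.7143)^2 = 2630.2245
  (28 - 41.7143)^2 = 188.0816
  (3 - 41.7143)^2 = 1498.7959
Step 3: Sum of squared deviations = 11280.8571
Step 4: Population variance = 11280.8571 / 14 = 805.7755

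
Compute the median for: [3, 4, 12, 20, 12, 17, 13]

12

Step 1: Sort the data in ascending order: [3, 4, 12, 12, 13, 17, 20]
Step 2: The number of values is n = 7.
Step 3: Since n is odd, the median is the middle value at position 4: 12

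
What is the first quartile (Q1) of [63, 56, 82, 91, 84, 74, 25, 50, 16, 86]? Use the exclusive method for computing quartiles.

43.75

Step 1: Sort the data: [16, 25, 50, 56, 63, 74, 82, 84, 86, 91]
Step 2: n = 10
Step 3: Using the exclusive quartile method:
  Q1 = 43.75
  Q2 (median) = 68.5
  Q3 = 84.5
  IQR = Q3 - Q1 = 84.5 - 43.75 = 40.75
Step 4: Q1 = 43.75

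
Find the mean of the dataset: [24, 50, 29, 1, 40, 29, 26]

28.4286

Step 1: Sum all values: 24 + 50 + 29 + 1 + 40 + 29 + 26 = 199
Step 2: Count the number of values: n = 7
Step 3: Mean = sum / n = 199 / 7 = 28.4286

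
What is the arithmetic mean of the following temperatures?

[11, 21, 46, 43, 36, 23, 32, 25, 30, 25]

29.2

Step 1: Sum all values: 11 + 21 + 46 + 43 + 36 + 23 + 32 + 25 + 30 + 25 = 292
Step 2: Count the number of values: n = 10
Step 3: Mean = sum / n = 292 / 10 = 29.2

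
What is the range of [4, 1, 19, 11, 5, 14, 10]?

18

Step 1: Identify the maximum value: max = 19
Step 2: Identify the minimum value: min = 1
Step 3: Range = max - min = 19 - 1 = 18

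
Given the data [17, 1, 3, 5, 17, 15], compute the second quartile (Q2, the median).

10

Step 1: Sort the data: [1, 3, 5, 15, 17, 17]
Step 2: n = 6
Step 3: Q2 is the median. Since n is even, it is the average of the values at positions 3 and 4:
  Q2 = (5 + 15) / 2 = 10
Step 4: Q2 = 10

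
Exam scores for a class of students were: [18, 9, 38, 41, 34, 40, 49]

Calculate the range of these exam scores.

40

Step 1: Identify the maximum value: max = 49
Step 2: Identify the minimum value: min = 9
Step 3: Range = max - min = 49 - 9 = 40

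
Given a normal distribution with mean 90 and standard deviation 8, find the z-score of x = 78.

-1.5

Step 1: Recall the z-score formula: z = (x - mu) / sigma
Step 2: Substitute values: z = (78 - 90) / 8
Step 3: z = -12 / 8 = -1.5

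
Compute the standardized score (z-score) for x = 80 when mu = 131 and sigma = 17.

-3

Step 1: Recall the z-score formula: z = (x - mu) / sigma
Step 2: Substitute values: z = (80 - 131) / 17
Step 3: z = -51 / 17 = -3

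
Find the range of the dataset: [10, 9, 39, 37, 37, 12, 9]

30

Step 1: Identify the maximum value: max = 39
Step 2: Identify the minimum value: min = 9
Step 3: Range = max - min = 39 - 9 = 30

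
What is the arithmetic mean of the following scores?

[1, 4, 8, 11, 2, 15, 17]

8.2857

Step 1: Sum all values: 1 + 4 + 8 + 11 + 2 + 15 + 17 = 58
Step 2: Count the number of values: n = 7
Step 3: Mean = sum / n = 58 / 7 = 8.2857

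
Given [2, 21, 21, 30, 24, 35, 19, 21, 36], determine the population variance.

92.3951

Step 1: Compute the mean: (2 + 21 + 21 + 30 + 24 + 35 + 19 + 21 + 36) / 9 = 23.2222
Step 2: Compute squared deviations from the mean:
  (2 - 23.2222)^2 = 450.3827
  (21 - 23.2222)^2 = 4.9383
  (21 - 23.2222)^2 = 4.9383
  (30 - 23.2222)^2 = 45.9383
  (24 - 23.2222)^2 = 0.6049
  (35 - 23.2222)^2 = 138.716
  (19 - 23.2222)^2 = 17.8272
  (21 - 23.2222)^2 = 4.9383
  (36 - 23.2222)^2 = 163.2716
Step 3: Sum of squared deviations = 831.5556
Step 4: Population variance = 831.5556 / 9 = 92.3951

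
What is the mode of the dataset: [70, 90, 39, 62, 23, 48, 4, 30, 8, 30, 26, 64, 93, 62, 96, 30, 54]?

30

Step 1: Count the frequency of each value:
  4: appears 1 time(s)
  8: appears 1 time(s)
  23: appears 1 time(s)
  26: appears 1 time(s)
  30: appears 3 time(s)
  39: appears 1 time(s)
  48: appears 1 time(s)
  54: appears 1 time(s)
  62: appears 2 time(s)
  64: appears 1 time(s)
  70: appears 1 time(s)
  90: appears 1 time(s)
  93: appears 1 time(s)
  96: appears 1 time(s)
Step 2: The value 30 appears most frequently (3 times).
Step 3: Mode = 30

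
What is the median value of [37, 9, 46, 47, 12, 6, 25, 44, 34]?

34

Step 1: Sort the data in ascending order: [6, 9, 12, 25, 34, 37, 44, 46, 47]
Step 2: The number of values is n = 9.
Step 3: Since n is odd, the median is the middle value at position 5: 34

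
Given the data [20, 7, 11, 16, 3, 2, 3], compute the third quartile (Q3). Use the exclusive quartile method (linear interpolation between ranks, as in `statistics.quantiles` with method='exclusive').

16

Step 1: Sort the data: [2, 3, 3, 7, 11, 16, 20]
Step 2: n = 7
Step 3: Using the exclusive quartile method:
  Q1 = 3
  Q2 (median) = 7
  Q3 = 16
  IQR = Q3 - Q1 = 16 - 3 = 13
Step 4: Q3 = 16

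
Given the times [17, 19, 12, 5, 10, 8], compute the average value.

11.8333

Step 1: Sum all values: 17 + 19 + 12 + 5 + 10 + 8 = 71
Step 2: Count the number of values: n = 6
Step 3: Mean = sum / n = 71 / 6 = 11.8333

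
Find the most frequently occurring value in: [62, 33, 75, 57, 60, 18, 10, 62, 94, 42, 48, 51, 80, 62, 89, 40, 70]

62

Step 1: Count the frequency of each value:
  10: appears 1 time(s)
  18: appears 1 time(s)
  33: appears 1 time(s)
  40: appears 1 time(s)
  42: appears 1 time(s)
  48: appears 1 time(s)
  51: appears 1 time(s)
  57: appears 1 time(s)
  60: appears 1 time(s)
  62: appears 3 time(s)
  70: appears 1 time(s)
  75: appears 1 time(s)
  80: appears 1 time(s)
  89: appears 1 time(s)
  94: appears 1 time(s)
Step 2: The value 62 appears most frequently (3 times).
Step 3: Mode = 62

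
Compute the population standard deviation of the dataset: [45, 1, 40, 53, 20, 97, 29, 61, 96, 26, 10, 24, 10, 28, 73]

28.9087

Step 1: Compute the mean: 40.8667
Step 2: Sum of squared deviations from the mean: 12535.7333
Step 3: Population variance = 12535.7333 / 15 = 835.7156
Step 4: Standard deviation = sqrt(835.7156) = 28.9087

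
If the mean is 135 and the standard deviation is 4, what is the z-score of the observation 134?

-0.25

Step 1: Recall the z-score formula: z = (x - mu) / sigma
Step 2: Substitute values: z = (134 - 135) / 4
Step 3: z = -1 / 4 = -0.25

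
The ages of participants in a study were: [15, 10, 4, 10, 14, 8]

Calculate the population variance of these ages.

13.4722

Step 1: Compute the mean: (15 + 10 + 4 + 10 + 14 + 8) / 6 = 10.1667
Step 2: Compute squared deviations from the mean:
  (15 - 10.1667)^2 = 23.3611
  (10 - 10.1667)^2 = 0.0278
  (4 - 10.1667)^2 = 38.0278
  (10 - 10.1667)^2 = 0.0278
  (14 - 10.1667)^2 = 14.6944
  (8 - 10.1667)^2 = 4.6944
Step 3: Sum of squared deviations = 80.8333
Step 4: Population variance = 80.8333 / 6 = 13.4722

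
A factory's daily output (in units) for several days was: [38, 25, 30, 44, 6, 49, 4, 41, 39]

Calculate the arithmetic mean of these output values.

30.6667

Step 1: Sum all values: 38 + 25 + 30 + 44 + 6 + 49 + 4 + 41 + 39 = 276
Step 2: Count the number of values: n = 9
Step 3: Mean = sum / n = 276 / 9 = 30.6667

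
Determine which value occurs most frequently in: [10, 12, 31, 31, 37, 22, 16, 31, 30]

31

Step 1: Count the frequency of each value:
  10: appears 1 time(s)
  12: appears 1 time(s)
  16: appears 1 time(s)
  22: appears 1 time(s)
  30: appears 1 time(s)
  31: appears 3 time(s)
  37: appears 1 time(s)
Step 2: The value 31 appears most frequently (3 times).
Step 3: Mode = 31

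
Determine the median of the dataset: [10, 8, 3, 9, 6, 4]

7

Step 1: Sort the data in ascending order: [3, 4, 6, 8, 9, 10]
Step 2: The number of values is n = 6.
Step 3: Since n is even, the median is the average of positions 3 and 4:
  Median = (6 + 8) / 2 = 7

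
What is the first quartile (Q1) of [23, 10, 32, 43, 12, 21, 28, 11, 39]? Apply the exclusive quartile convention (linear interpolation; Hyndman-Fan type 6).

11.5

Step 1: Sort the data: [10, 11, 12, 21, 23, 28, 32, 39, 43]
Step 2: n = 9
Step 3: Using the exclusive quartile method:
  Q1 = 11.5
  Q2 (median) = 23
  Q3 = 35.5
  IQR = Q3 - Q1 = 35.5 - 11.5 = 24
Step 4: Q1 = 11.5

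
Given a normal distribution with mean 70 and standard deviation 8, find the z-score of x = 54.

-2

Step 1: Recall the z-score formula: z = (x - mu) / sigma
Step 2: Substitute values: z = (54 - 70) / 8
Step 3: z = -16 / 8 = -2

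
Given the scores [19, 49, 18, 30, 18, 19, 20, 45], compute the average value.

27.25

Step 1: Sum all values: 19 + 49 + 18 + 30 + 18 + 19 + 20 + 45 = 218
Step 2: Count the number of values: n = 8
Step 3: Mean = sum / n = 218 / 8 = 27.25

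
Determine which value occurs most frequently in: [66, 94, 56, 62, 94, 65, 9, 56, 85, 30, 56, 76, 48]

56

Step 1: Count the frequency of each value:
  9: appears 1 time(s)
  30: appears 1 time(s)
  48: appears 1 time(s)
  56: appears 3 time(s)
  62: appears 1 time(s)
  65: appears 1 time(s)
  66: appears 1 time(s)
  76: appears 1 time(s)
  85: appears 1 time(s)
  94: appears 2 time(s)
Step 2: The value 56 appears most frequently (3 times).
Step 3: Mode = 56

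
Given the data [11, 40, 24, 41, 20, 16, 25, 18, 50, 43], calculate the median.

24.5

Step 1: Sort the data in ascending order: [11, 16, 18, 20, 24, 25, 40, 41, 43, 50]
Step 2: The number of values is n = 10.
Step 3: Since n is even, the median is the average of positions 5 and 6:
  Median = (24 + 25) / 2 = 24.5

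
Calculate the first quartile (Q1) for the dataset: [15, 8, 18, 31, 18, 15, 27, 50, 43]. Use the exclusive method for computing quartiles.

15

Step 1: Sort the data: [8, 15, 15, 18, 18, 27, 31, 43, 50]
Step 2: n = 9
Step 3: Using the exclusive quartile method:
  Q1 = 15
  Q2 (median) = 18
  Q3 = 37
  IQR = Q3 - Q1 = 37 - 15 = 22
Step 4: Q1 = 15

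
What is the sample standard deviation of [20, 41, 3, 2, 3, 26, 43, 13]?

16.6771

Step 1: Compute the mean: 18.875
Step 2: Sum of squared deviations from the mean: 1946.875
Step 3: Sample variance = 1946.875 / 7 = 278.125
Step 4: Standard deviation = sqrt(278.125) = 16.6771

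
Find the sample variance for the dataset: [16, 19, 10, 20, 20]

18

Step 1: Compute the mean: (16 + 19 + 10 + 20 + 20) / 5 = 17
Step 2: Compute squared deviations from the mean:
  (16 - 17)^2 = 1
  (19 - 17)^2 = 4
  (10 - 17)^2 = 49
  (20 - 17)^2 = 9
  (20 - 17)^2 = 9
Step 3: Sum of squared deviations = 72
Step 4: Sample variance = 72 / 4 = 18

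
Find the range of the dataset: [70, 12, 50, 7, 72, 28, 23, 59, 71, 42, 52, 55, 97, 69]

90

Step 1: Identify the maximum value: max = 97
Step 2: Identify the minimum value: min = 7
Step 3: Range = max - min = 97 - 7 = 90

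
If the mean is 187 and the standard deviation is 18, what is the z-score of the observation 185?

-0.1111

Step 1: Recall the z-score formula: z = (x - mu) / sigma
Step 2: Substitute values: z = (185 - 187) / 18
Step 3: z = -2 / 18 = -0.1111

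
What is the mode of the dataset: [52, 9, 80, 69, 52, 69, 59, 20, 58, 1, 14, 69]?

69

Step 1: Count the frequency of each value:
  1: appears 1 time(s)
  9: appears 1 time(s)
  14: appears 1 time(s)
  20: appears 1 time(s)
  52: appears 2 time(s)
  58: appears 1 time(s)
  59: appears 1 time(s)
  69: appears 3 time(s)
  80: appears 1 time(s)
Step 2: The value 69 appears most frequently (3 times).
Step 3: Mode = 69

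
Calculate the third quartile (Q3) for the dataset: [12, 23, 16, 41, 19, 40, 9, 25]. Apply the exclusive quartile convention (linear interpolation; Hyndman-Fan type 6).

36.25

Step 1: Sort the data: [9, 12, 16, 19, 23, 25, 40, 41]
Step 2: n = 8
Step 3: Using the exclusive quartile method:
  Q1 = 13
  Q2 (median) = 21
  Q3 = 36.25
  IQR = Q3 - Q1 = 36.25 - 13 = 23.25
Step 4: Q3 = 36.25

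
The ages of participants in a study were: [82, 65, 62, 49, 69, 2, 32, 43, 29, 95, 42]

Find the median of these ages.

49

Step 1: Sort the data in ascending order: [2, 29, 32, 42, 43, 49, 62, 65, 69, 82, 95]
Step 2: The number of values is n = 11.
Step 3: Since n is odd, the median is the middle value at position 6: 49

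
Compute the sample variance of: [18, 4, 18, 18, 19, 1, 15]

56.5714

Step 1: Compute the mean: (18 + 4 + 18 + 18 + 19 + 1 + 15) / 7 = 13.2857
Step 2: Compute squared deviations from the mean:
  (18 - 13.2857)^2 = 22.2245
  (4 - 13.2857)^2 = 86.2245
  (18 - 13.2857)^2 = 22.2245
  (18 - 13.2857)^2 = 22.2245
  (19 - 13.2857)^2 = 32.6531
  (1 - 13.2857)^2 = 150.9388
  (15 - 13.2857)^2 = 2.9388
Step 3: Sum of squared deviations = 339.4286
Step 4: Sample variance = 339.4286 / 6 = 56.5714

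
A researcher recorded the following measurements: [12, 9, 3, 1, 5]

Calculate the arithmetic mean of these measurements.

6

Step 1: Sum all values: 12 + 9 + 3 + 1 + 5 = 30
Step 2: Count the number of values: n = 5
Step 3: Mean = sum / n = 30 / 5 = 6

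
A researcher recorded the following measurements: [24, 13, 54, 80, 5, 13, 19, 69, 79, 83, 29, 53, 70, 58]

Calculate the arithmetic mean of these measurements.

46.3571

Step 1: Sum all values: 24 + 13 + 54 + 80 + 5 + 13 + 19 + 69 + 79 + 83 + 29 + 53 + 70 + 58 = 649
Step 2: Count the number of values: n = 14
Step 3: Mean = sum / n = 649 / 14 = 46.3571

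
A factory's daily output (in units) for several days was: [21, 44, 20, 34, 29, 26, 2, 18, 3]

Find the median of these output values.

21

Step 1: Sort the data in ascending order: [2, 3, 18, 20, 21, 26, 29, 34, 44]
Step 2: The number of values is n = 9.
Step 3: Since n is odd, the median is the middle value at position 5: 21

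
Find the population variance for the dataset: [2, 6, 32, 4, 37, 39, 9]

239.102

Step 1: Compute the mean: (2 + 6 + 32 + 4 + 37 + 39 + 9) / 7 = 18.4286
Step 2: Compute squared deviations from the mean:
  (2 - 18.4286)^2 = 269.898
  (6 - 18.4286)^2 = 154.4694
  (32 - 18.4286)^2 = 184.1837
  (4 - 18.4286)^2 = 208.1837
  (37 - 18.4286)^2 = 344.898
  (39 - 18.4286)^2 = 423.1837
  (9 - 18.4286)^2 = 88.898
Step 3: Sum of squared deviations = 1673.7143
Step 4: Population variance = 1673.7143 / 7 = 239.102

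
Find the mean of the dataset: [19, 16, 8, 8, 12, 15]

13

Step 1: Sum all values: 19 + 16 + 8 + 8 + 12 + 15 = 78
Step 2: Count the number of values: n = 6
Step 3: Mean = sum / n = 78 / 6 = 13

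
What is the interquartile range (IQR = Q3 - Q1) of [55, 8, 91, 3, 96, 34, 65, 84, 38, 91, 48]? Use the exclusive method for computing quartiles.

57

Step 1: Sort the data: [3, 8, 34, 38, 48, 55, 65, 84, 91, 91, 96]
Step 2: n = 11
Step 3: Using the exclusive quartile method:
  Q1 = 34
  Q2 (median) = 55
  Q3 = 91
  IQR = Q3 - Q1 = 91 - 34 = 57
Step 4: IQR = 57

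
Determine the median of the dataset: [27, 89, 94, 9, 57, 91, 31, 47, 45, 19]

46

Step 1: Sort the data in ascending order: [9, 19, 27, 31, 45, 47, 57, 89, 91, 94]
Step 2: The number of values is n = 10.
Step 3: Since n is even, the median is the average of positions 5 and 6:
  Median = (45 + 47) / 2 = 46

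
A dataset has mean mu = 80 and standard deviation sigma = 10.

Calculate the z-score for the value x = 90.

1

Step 1: Recall the z-score formula: z = (x - mu) / sigma
Step 2: Substitute values: z = (90 - 80) / 10
Step 3: z = 10 / 10 = 1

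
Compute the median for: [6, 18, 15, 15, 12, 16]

15

Step 1: Sort the data in ascending order: [6, 12, 15, 15, 16, 18]
Step 2: The number of values is n = 6.
Step 3: Since n is even, the median is the average of positions 3 and 4:
  Median = (15 + 15) / 2 = 15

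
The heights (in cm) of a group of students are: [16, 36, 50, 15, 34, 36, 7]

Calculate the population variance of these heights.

200.2041

Step 1: Compute the mean: (16 + 36 + 50 + 15 + 34 + 36 + 7) / 7 = 27.7143
Step 2: Compute squared deviations from the mean:
  (16 - 27.7143)^2 = 137.2245
  (36 - 27.7143)^2 = 68.6531
  (50 - 27.7143)^2 = 496.6531
  (15 - 27.7143)^2 = 161.6531
  (34 - 27.7143)^2 = 39.5102
  (36 - 27.7143)^2 = 68.6531
  (7 - 27.7143)^2 = 429.0816
Step 3: Sum of squared deviations = 1401.4286
Step 4: Population variance = 1401.4286 / 7 = 200.2041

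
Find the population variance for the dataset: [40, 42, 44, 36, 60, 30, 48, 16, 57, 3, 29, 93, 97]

660.0237

Step 1: Compute the mean: (40 + 42 + 44 + 36 + 60 + 30 + 48 + 16 + 57 + 3 + 29 + 93 + 97) / 13 = 45.7692
Step 2: Compute squared deviations from the mean:
  (40 - 45.7692)^2 = 33.284
  (42 - 45.7692)^2 = 14.2071
  (44 - 45.7692)^2 = 3.1302
  (36 - 45.7692)^2 = 95.4379
  (60 - 45.7692)^2 = 202.5148
  (30 - 45.7692)^2 = 248.6686
  (48 - 45.7692)^2 = 4.9763
  (16 - 45.7692)^2 = 886.2071
  (57 - 45.7692)^2 = 126.1302
  (3 - 45.7692)^2 = 1829.2071
  (29 - 45.7692)^2 = 281.2071
  (93 - 45.7692)^2 = 2230.7456
  (97 - 45.7692)^2 = 2624.5917
Step 3: Sum of squared deviations = 8580.3077
Step 4: Population variance = 8580.3077 / 13 = 660.0237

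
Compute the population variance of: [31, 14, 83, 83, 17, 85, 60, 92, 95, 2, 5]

1303.7025

Step 1: Compute the mean: (31 + 14 + 83 + 83 + 17 + 85 + 60 + 92 + 95 + 2 + 5) / 11 = 51.5455
Step 2: Compute squared deviations from the mean:
  (31 - 51.5455)^2 = 422.1157
  (14 - 51.5455)^2 = 1409.6612
  (83 - 51.5455)^2 = 989.3884
  (83 - 51.5455)^2 = 989.3884
  (17 - 51.5455)^2 = 1193.3884
  (85 - 51.5455)^2 = 1119.2066
  (60 - 51.5455)^2 = 71.4793
  (92 - 51.5455)^2 = 1636.5702
  (95 - 51.5455)^2 = 1888.2975
  (2 - 51.5455)^2 = 2454.7521
  (5 - 51.5455)^2 = 2166.4793
Step 3: Sum of squared deviations = 14340.7273
Step 4: Population variance = 14340.7273 / 11 = 1303.7025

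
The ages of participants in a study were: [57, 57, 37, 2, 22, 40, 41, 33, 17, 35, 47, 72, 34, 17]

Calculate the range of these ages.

70

Step 1: Identify the maximum value: max = 72
Step 2: Identify the minimum value: min = 2
Step 3: Range = max - min = 72 - 2 = 70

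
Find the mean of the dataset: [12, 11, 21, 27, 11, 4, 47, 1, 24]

17.5556

Step 1: Sum all values: 12 + 11 + 21 + 27 + 11 + 4 + 47 + 1 + 24 = 158
Step 2: Count the number of values: n = 9
Step 3: Mean = sum / n = 158 / 9 = 17.5556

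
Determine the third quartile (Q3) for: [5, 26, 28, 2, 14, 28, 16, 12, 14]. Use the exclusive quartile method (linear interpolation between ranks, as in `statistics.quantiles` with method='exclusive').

27

Step 1: Sort the data: [2, 5, 12, 14, 14, 16, 26, 28, 28]
Step 2: n = 9
Step 3: Using the exclusive quartile method:
  Q1 = 8.5
  Q2 (median) = 14
  Q3 = 27
  IQR = Q3 - Q1 = 27 - 8.5 = 18.5
Step 4: Q3 = 27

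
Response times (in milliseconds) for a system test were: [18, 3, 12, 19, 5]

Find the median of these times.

12

Step 1: Sort the data in ascending order: [3, 5, 12, 18, 19]
Step 2: The number of values is n = 5.
Step 3: Since n is odd, the median is the middle value at position 3: 12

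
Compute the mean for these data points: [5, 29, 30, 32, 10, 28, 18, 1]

19.125

Step 1: Sum all values: 5 + 29 + 30 + 32 + 10 + 28 + 18 + 1 = 153
Step 2: Count the number of values: n = 8
Step 3: Mean = sum / n = 153 / 8 = 19.125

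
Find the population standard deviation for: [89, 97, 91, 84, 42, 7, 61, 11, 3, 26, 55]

34.2567

Step 1: Compute the mean: 51.4545
Step 2: Sum of squared deviations from the mean: 12908.7273
Step 3: Population variance = 12908.7273 / 11 = 1173.5207
Step 4: Standard deviation = sqrt(1173.5207) = 34.2567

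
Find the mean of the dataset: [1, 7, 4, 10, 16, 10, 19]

9.5714

Step 1: Sum all values: 1 + 7 + 4 + 10 + 16 + 10 + 19 = 67
Step 2: Count the number of values: n = 7
Step 3: Mean = sum / n = 67 / 7 = 9.5714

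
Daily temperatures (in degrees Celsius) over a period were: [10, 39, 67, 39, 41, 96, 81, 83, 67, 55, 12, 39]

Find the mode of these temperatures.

39

Step 1: Count the frequency of each value:
  10: appears 1 time(s)
  12: appears 1 time(s)
  39: appears 3 time(s)
  41: appears 1 time(s)
  55: appears 1 time(s)
  67: appears 2 time(s)
  81: appears 1 time(s)
  83: appears 1 time(s)
  96: appears 1 time(s)
Step 2: The value 39 appears most frequently (3 times).
Step 3: Mode = 39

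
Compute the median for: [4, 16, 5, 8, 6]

6

Step 1: Sort the data in ascending order: [4, 5, 6, 8, 16]
Step 2: The number of values is n = 5.
Step 3: Since n is odd, the median is the middle value at position 3: 6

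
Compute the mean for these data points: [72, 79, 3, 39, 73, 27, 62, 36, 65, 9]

46.5

Step 1: Sum all values: 72 + 79 + 3 + 39 + 73 + 27 + 62 + 36 + 65 + 9 = 465
Step 2: Count the number of values: n = 10
Step 3: Mean = sum / n = 465 / 10 = 46.5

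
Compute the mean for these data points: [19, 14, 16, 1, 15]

13

Step 1: Sum all values: 19 + 14 + 16 + 1 + 15 = 65
Step 2: Count the number of values: n = 5
Step 3: Mean = sum / n = 65 / 5 = 13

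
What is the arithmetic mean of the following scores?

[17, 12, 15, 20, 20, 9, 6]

14.1429

Step 1: Sum all values: 17 + 12 + 15 + 20 + 20 + 9 + 6 = 99
Step 2: Count the number of values: n = 7
Step 3: Mean = sum / n = 99 / 7 = 14.1429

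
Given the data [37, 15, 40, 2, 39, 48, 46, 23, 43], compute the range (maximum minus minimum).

46

Step 1: Identify the maximum value: max = 48
Step 2: Identify the minimum value: min = 2
Step 3: Range = max - min = 48 - 2 = 46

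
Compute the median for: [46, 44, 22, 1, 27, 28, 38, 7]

27.5

Step 1: Sort the data in ascending order: [1, 7, 22, 27, 28, 38, 44, 46]
Step 2: The number of values is n = 8.
Step 3: Since n is even, the median is the average of positions 4 and 5:
  Median = (27 + 28) / 2 = 27.5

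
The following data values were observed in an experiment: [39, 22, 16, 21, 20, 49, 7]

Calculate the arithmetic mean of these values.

24.8571

Step 1: Sum all values: 39 + 22 + 16 + 21 + 20 + 49 + 7 = 174
Step 2: Count the number of values: n = 7
Step 3: Mean = sum / n = 174 / 7 = 24.8571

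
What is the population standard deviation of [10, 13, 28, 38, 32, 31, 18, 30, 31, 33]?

8.8679

Step 1: Compute the mean: 26.4
Step 2: Sum of squared deviations from the mean: 786.4
Step 3: Population variance = 786.4 / 10 = 78.64
Step 4: Standard deviation = sqrt(78.64) = 8.8679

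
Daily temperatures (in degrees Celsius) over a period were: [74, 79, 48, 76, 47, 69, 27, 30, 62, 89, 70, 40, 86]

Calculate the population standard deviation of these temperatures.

19.9899

Step 1: Compute the mean: 61.3077
Step 2: Sum of squared deviations from the mean: 5194.7692
Step 3: Population variance = 5194.7692 / 13 = 399.5976
Step 4: Standard deviation = sqrt(399.5976) = 19.9899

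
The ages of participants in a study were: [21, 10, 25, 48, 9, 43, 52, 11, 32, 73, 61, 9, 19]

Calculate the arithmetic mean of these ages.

31.7692

Step 1: Sum all values: 21 + 10 + 25 + 48 + 9 + 43 + 52 + 11 + 32 + 73 + 61 + 9 + 19 = 413
Step 2: Count the number of values: n = 13
Step 3: Mean = sum / n = 413 / 13 = 31.7692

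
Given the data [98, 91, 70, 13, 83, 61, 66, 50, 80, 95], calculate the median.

75

Step 1: Sort the data in ascending order: [13, 50, 61, 66, 70, 80, 83, 91, 95, 98]
Step 2: The number of values is n = 10.
Step 3: Since n is even, the median is the average of positions 5 and 6:
  Median = (70 + 80) / 2 = 75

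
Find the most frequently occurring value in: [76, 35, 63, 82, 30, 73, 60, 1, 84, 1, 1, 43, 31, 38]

1

Step 1: Count the frequency of each value:
  1: appears 3 time(s)
  30: appears 1 time(s)
  31: appears 1 time(s)
  35: appears 1 time(s)
  38: appears 1 time(s)
  43: appears 1 time(s)
  60: appears 1 time(s)
  63: appears 1 time(s)
  73: appears 1 time(s)
  76: appears 1 time(s)
  82: appears 1 time(s)
  84: appears 1 time(s)
Step 2: The value 1 appears most frequently (3 times).
Step 3: Mode = 1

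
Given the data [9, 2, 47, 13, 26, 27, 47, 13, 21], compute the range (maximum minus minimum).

45

Step 1: Identify the maximum value: max = 47
Step 2: Identify the minimum value: min = 2
Step 3: Range = max - min = 47 - 2 = 45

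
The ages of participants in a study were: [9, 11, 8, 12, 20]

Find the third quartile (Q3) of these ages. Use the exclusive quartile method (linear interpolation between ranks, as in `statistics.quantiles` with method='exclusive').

16

Step 1: Sort the data: [8, 9, 11, 12, 20]
Step 2: n = 5
Step 3: Using the exclusive quartile method:
  Q1 = 8.5
  Q2 (median) = 11
  Q3 = 16
  IQR = Q3 - Q1 = 16 - 8.5 = 7.5
Step 4: Q3 = 16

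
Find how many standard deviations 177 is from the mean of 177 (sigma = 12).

0

Step 1: Recall the z-score formula: z = (x - mu) / sigma
Step 2: Substitute values: z = (177 - 177) / 12
Step 3: z = 0 / 12 = 0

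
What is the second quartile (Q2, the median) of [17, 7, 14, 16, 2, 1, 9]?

9

Step 1: Sort the data: [1, 2, 7, 9, 14, 16, 17]
Step 2: n = 7
Step 3: Q2 is the median. Since n is odd, it is the middle value at position 4: 9
Step 4: Q2 = 9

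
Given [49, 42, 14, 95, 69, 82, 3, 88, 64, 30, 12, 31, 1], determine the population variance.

988.3905

Step 1: Compute the mean: (49 + 42 + 14 + 95 + 69 + 82 + 3 + 88 + 64 + 30 + 12 + 31 + 1) / 13 = 44.6154
Step 2: Compute squared deviations from the mean:
  (49 - 44.6154)^2 = 19.2249
  (42 - 44.6154)^2 = 6.8402
  (14 - 44.6154)^2 = 937.3018
  (95 - 44.6154)^2 = 2538.6095
  (69 - 44.6154)^2 = 594.6095
  (82 - 44.6154)^2 = 1397.6095
  (3 - 44.6154)^2 = 1731.8402
  (88 - 44.6154)^2 = 1882.2249
  (64 - 44.6154)^2 = 375.7633
  (30 - 44.6154)^2 = 213.6095
  (12 - 44.6154)^2 = 1063.7633
  (31 - 44.6154)^2 = 185.3787
  (1 - 44.6154)^2 = 1902.3018
Step 3: Sum of squared deviations = 12849.0769
Step 4: Population variance = 12849.0769 / 13 = 988.3905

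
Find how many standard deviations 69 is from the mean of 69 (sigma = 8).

0

Step 1: Recall the z-score formula: z = (x - mu) / sigma
Step 2: Substitute values: z = (69 - 69) / 8
Step 3: z = 0 / 8 = 0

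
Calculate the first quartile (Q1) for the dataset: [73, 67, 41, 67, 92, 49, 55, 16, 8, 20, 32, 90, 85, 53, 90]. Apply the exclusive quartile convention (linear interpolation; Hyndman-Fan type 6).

32

Step 1: Sort the data: [8, 16, 20, 32, 41, 49, 53, 55, 67, 67, 73, 85, 90, 90, 92]
Step 2: n = 15
Step 3: Using the exclusive quartile method:
  Q1 = 32
  Q2 (median) = 55
  Q3 = 85
  IQR = Q3 - Q1 = 85 - 32 = 53
Step 4: Q1 = 32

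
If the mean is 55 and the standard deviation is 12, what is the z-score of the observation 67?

1

Step 1: Recall the z-score formula: z = (x - mu) / sigma
Step 2: Substitute values: z = (67 - 55) / 12
Step 3: z = 12 / 12 = 1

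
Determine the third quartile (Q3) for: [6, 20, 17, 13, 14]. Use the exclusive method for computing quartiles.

18.5

Step 1: Sort the data: [6, 13, 14, 17, 20]
Step 2: n = 5
Step 3: Using the exclusive quartile method:
  Q1 = 9.5
  Q2 (median) = 14
  Q3 = 18.5
  IQR = Q3 - Q1 = 18.5 - 9.5 = 9
Step 4: Q3 = 18.5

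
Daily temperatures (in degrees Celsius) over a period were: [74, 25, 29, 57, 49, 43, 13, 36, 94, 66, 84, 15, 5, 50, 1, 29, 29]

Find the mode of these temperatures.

29

Step 1: Count the frequency of each value:
  1: appears 1 time(s)
  5: appears 1 time(s)
  13: appears 1 time(s)
  15: appears 1 time(s)
  25: appears 1 time(s)
  29: appears 3 time(s)
  36: appears 1 time(s)
  43: appears 1 time(s)
  49: appears 1 time(s)
  50: appears 1 time(s)
  57: appears 1 time(s)
  66: appears 1 time(s)
  74: appears 1 time(s)
  84: appears 1 time(s)
  94: appears 1 time(s)
Step 2: The value 29 appears most frequently (3 times).
Step 3: Mode = 29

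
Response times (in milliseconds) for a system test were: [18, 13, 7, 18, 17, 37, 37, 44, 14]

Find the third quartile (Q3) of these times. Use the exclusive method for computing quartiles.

37

Step 1: Sort the data: [7, 13, 14, 17, 18, 18, 37, 37, 44]
Step 2: n = 9
Step 3: Using the exclusive quartile method:
  Q1 = 13.5
  Q2 (median) = 18
  Q3 = 37
  IQR = Q3 - Q1 = 37 - 13.5 = 23.5
Step 4: Q3 = 37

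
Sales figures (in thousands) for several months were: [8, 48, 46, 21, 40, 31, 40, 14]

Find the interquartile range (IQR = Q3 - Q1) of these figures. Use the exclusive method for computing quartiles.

28.75

Step 1: Sort the data: [8, 14, 21, 31, 40, 40, 46, 48]
Step 2: n = 8
Step 3: Using the exclusive quartile method:
  Q1 = 15.75
  Q2 (median) = 35.5
  Q3 = 44.5
  IQR = Q3 - Q1 = 44.5 - 15.75 = 28.75
Step 4: IQR = 28.75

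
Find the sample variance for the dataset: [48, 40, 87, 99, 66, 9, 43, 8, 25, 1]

1122.4889

Step 1: Compute the mean: (48 + 40 + 87 + 99 + 66 + 9 + 43 + 8 + 25 + 1) / 10 = 42.6
Step 2: Compute squared deviations from the mean:
  (48 - 42.6)^2 = 29.16
  (40 - 42.6)^2 = 6.76
  (87 - 42.6)^2 = 1971.36
  (99 - 42.6)^2 = 3180.96
  (66 - 42.6)^2 = 547.56
  (9 - 42.6)^2 = 1128.96
  (43 - 42.6)^2 = 0.16
  (8 - 42.6)^2 = 1197.16
  (25 - 42.6)^2 = 309.76
  (1 - 42.6)^2 = 1730.56
Step 3: Sum of squared deviations = 10102.4
Step 4: Sample variance = 10102.4 / 9 = 1122.4889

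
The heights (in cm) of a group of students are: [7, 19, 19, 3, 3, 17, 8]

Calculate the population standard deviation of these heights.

6.7279

Step 1: Compute the mean: 10.8571
Step 2: Sum of squared deviations from the mean: 316.8571
Step 3: Population variance = 316.8571 / 7 = 45.2653
Step 4: Standard deviation = sqrt(45.2653) = 6.7279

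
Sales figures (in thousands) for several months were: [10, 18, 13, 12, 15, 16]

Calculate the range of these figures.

8

Step 1: Identify the maximum value: max = 18
Step 2: Identify the minimum value: min = 10
Step 3: Range = max - min = 18 - 10 = 8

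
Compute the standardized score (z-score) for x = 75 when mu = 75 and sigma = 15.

0

Step 1: Recall the z-score formula: z = (x - mu) / sigma
Step 2: Substitute values: z = (75 - 75) / 15
Step 3: z = 0 / 15 = 0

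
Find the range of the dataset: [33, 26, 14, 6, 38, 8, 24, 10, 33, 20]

32

Step 1: Identify the maximum value: max = 38
Step 2: Identify the minimum value: min = 6
Step 3: Range = max - min = 38 - 6 = 32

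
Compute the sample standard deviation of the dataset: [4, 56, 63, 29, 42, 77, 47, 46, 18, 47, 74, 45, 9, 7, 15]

23.9338

Step 1: Compute the mean: 38.6
Step 2: Sum of squared deviations from the mean: 8019.6
Step 3: Sample variance = 8019.6 / 14 = 572.8286
Step 4: Standard deviation = sqrt(572.8286) = 23.9338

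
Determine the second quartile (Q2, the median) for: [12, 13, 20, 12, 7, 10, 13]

12

Step 1: Sort the data: [7, 10, 12, 12, 13, 13, 20]
Step 2: n = 7
Step 3: Q2 is the median. Since n is odd, it is the middle value at position 4: 12
Step 4: Q2 = 12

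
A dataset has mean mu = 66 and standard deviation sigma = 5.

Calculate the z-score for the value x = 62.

-0.8

Step 1: Recall the z-score formula: z = (x - mu) / sigma
Step 2: Substitute values: z = (62 - 66) / 5
Step 3: z = -4 / 5 = -0.8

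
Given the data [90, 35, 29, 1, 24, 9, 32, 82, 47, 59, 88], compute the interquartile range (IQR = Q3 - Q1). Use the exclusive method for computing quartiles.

58

Step 1: Sort the data: [1, 9, 24, 29, 32, 35, 47, 59, 82, 88, 90]
Step 2: n = 11
Step 3: Using the exclusive quartile method:
  Q1 = 24
  Q2 (median) = 35
  Q3 = 82
  IQR = Q3 - Q1 = 82 - 24 = 58
Step 4: IQR = 58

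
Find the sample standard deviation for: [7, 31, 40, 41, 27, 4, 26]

14.645

Step 1: Compute the mean: 25.1429
Step 2: Sum of squared deviations from the mean: 1286.8571
Step 3: Sample variance = 1286.8571 / 6 = 214.4762
Step 4: Standard deviation = sqrt(214.4762) = 14.645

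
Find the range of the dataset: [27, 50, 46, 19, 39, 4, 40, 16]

46

Step 1: Identify the maximum value: max = 50
Step 2: Identify the minimum value: min = 4
Step 3: Range = max - min = 50 - 4 = 46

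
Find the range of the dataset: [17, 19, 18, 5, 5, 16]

14

Step 1: Identify the maximum value: max = 19
Step 2: Identify the minimum value: min = 5
Step 3: Range = max - min = 19 - 5 = 14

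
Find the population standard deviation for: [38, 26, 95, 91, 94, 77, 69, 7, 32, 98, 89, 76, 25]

31.1395

Step 1: Compute the mean: 62.8462
Step 2: Sum of squared deviations from the mean: 12605.6923
Step 3: Population variance = 12605.6923 / 13 = 969.6686
Step 4: Standard deviation = sqrt(969.6686) = 31.1395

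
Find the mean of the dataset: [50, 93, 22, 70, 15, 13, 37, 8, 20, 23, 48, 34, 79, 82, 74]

44.5333

Step 1: Sum all values: 50 + 93 + 22 + 70 + 15 + 13 + 37 + 8 + 20 + 23 + 48 + 34 + 79 + 82 + 74 = 668
Step 2: Count the number of values: n = 15
Step 3: Mean = sum / n = 668 / 15 = 44.5333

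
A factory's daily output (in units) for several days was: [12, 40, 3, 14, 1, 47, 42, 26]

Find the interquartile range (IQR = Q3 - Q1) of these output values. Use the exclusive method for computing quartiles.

36.25

Step 1: Sort the data: [1, 3, 12, 14, 26, 40, 42, 47]
Step 2: n = 8
Step 3: Using the exclusive quartile method:
  Q1 = 5.25
  Q2 (median) = 20
  Q3 = 41.5
  IQR = Q3 - Q1 = 41.5 - 5.25 = 36.25
Step 4: IQR = 36.25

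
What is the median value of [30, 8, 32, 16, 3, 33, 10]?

16

Step 1: Sort the data in ascending order: [3, 8, 10, 16, 30, 32, 33]
Step 2: The number of values is n = 7.
Step 3: Since n is odd, the median is the middle value at position 4: 16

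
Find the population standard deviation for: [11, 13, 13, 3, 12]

3.7736

Step 1: Compute the mean: 10.4
Step 2: Sum of squared deviations from the mean: 71.2
Step 3: Population variance = 71.2 / 5 = 14.24
Step 4: Standard deviation = sqrt(14.24) = 3.7736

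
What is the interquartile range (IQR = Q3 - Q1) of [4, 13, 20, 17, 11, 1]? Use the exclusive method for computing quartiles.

14.5

Step 1: Sort the data: [1, 4, 11, 13, 17, 20]
Step 2: n = 6
Step 3: Using the exclusive quartile method:
  Q1 = 3.25
  Q2 (median) = 12
  Q3 = 17.75
  IQR = Q3 - Q1 = 17.75 - 3.25 = 14.5
Step 4: IQR = 14.5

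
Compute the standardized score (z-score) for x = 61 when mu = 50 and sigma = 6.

1.8333

Step 1: Recall the z-score formula: z = (x - mu) / sigma
Step 2: Substitute values: z = (61 - 50) / 6
Step 3: z = 11 / 6 = 1.8333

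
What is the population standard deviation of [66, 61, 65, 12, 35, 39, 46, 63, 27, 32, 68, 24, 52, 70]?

18.3609

Step 1: Compute the mean: 47.1429
Step 2: Sum of squared deviations from the mean: 4719.7143
Step 3: Population variance = 4719.7143 / 14 = 337.1224
Step 4: Standard deviation = sqrt(337.1224) = 18.3609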